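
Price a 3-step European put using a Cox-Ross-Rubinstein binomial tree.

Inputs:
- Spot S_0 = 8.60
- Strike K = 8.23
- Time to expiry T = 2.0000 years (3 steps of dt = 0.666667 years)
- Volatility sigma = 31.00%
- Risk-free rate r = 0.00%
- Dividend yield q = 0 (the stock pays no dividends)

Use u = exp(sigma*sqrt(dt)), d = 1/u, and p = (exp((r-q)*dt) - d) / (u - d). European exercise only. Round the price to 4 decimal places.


Answer: Price = V(0,0) = 1.3956

Derivation:
dt = T/N = 0.666667
u = exp(sigma*sqrt(dt)) = 1.288030; d = 1/u = 0.776379
p = (exp((r-q)*dt) - d) / (u - d) = 0.437057
Discount per step: exp(-r*dt) = 1.000000
Stock lattice S(k, i) with i counting down-moves:
  k=0: S(0,0) = 8.6000
  k=1: S(1,0) = 11.0771; S(1,1) = 6.6769
  k=2: S(2,0) = 14.2676; S(2,1) = 8.6000; S(2,2) = 5.1838
  k=3: S(3,0) = 18.3771; S(3,1) = 11.0771; S(3,2) = 6.6769; S(3,3) = 4.0246
Terminal payoffs V(N, i) = max(K - S_T, 0):
  V(3,0) = 0.000000; V(3,1) = 0.000000; V(3,2) = 1.553137; V(3,3) = 4.205421
Backward induction: V(k, i) = exp(-r*dt) * [p * V(k+1, i) + (1-p) * V(k+1, i+1)].
  V(2,0) = exp(-r*dt) * [p*0.000000 + (1-p)*0.000000] = 0.000000
  V(2,1) = exp(-r*dt) * [p*0.000000 + (1-p)*1.553137] = 0.874327
  V(2,2) = exp(-r*dt) * [p*1.553137 + (1-p)*4.205421] = 3.046221
  V(1,0) = exp(-r*dt) * [p*0.000000 + (1-p)*0.874327] = 0.492196
  V(1,1) = exp(-r*dt) * [p*0.874327 + (1-p)*3.046221] = 2.096979
  V(0,0) = exp(-r*dt) * [p*0.492196 + (1-p)*2.096979] = 1.395597


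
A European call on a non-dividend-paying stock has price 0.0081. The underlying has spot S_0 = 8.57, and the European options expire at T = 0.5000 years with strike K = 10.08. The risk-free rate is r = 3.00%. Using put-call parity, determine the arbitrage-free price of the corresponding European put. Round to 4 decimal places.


Put-call parity: C - P = S_0 * exp(-qT) - K * exp(-rT).
S_0 * exp(-qT) = 8.5700 * 1.00000000 = 8.57000000
K * exp(-rT) = 10.0800 * 0.98511194 = 9.92992835
P = C - S*exp(-qT) + K*exp(-rT)
P = 0.0081 - 8.57000000 + 9.92992835 = 1.3680

Answer: Put price = 1.3680


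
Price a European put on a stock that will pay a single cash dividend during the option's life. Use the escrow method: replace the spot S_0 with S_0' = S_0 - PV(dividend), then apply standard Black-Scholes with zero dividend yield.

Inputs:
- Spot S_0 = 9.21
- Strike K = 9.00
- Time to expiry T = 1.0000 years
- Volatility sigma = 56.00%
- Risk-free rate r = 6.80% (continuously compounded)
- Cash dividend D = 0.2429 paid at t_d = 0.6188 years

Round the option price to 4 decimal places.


Answer: Price = 1.6453

Derivation:
PV(D) = D * exp(-r * t_d) = 0.2429 * 0.95879461 = 0.23289121
S_0' = S_0 - PV(D) = 9.2100 - 0.23289121 = 8.97710879
d1 = (ln(S_0'/K) + (r + sigma^2/2)*T) / (sigma*sqrt(T)) = 0.39688088
d2 = d1 - sigma*sqrt(T) = -0.16311912
exp(-rT) = 0.93426047
N(-d1) = 0.34572765; N(-d2) = 0.56478768
P = K * exp(-rT) * N(-d2) - S_0' * N(-d1) = 9.0000 * 0.93426047 * 0.56478768 - 8.97710879 * 0.34572765 = 1.6453


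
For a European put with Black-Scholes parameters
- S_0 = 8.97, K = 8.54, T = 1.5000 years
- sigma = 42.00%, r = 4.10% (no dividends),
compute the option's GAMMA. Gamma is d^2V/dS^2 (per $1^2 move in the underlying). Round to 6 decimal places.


Answer: Gamma = 0.077338

Derivation:
d1 = 0.4722551454; d2 = -0.0421377006
phi(d1) = 0.3568459887; exp(-qT) = 1.0000000000; exp(-rT) = 0.9403529457
Gamma = exp(-qT) * phi(d1) / (S * sigma * sqrt(T)) = 1.0000000000 * 0.3568459887 / (8.9700 * 0.4200 * 1.2247448714) = 0.077338


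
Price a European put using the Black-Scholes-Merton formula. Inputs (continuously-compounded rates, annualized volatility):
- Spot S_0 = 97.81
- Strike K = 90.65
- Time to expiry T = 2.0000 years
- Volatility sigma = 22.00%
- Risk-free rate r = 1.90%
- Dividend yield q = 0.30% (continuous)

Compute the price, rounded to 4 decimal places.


Answer: Price = 7.1006

Derivation:
d1 = (ln(S/K) + (r - q + 0.5*sigma^2) * T) / (sigma * sqrt(T)) = 0.50275576
d2 = d1 - sigma * sqrt(T) = 0.19162878
exp(-rT) = 0.96271294; exp(-qT) = 0.99401796
P = K * exp(-rT) * N(-d2) - S_0 * exp(-qT) * N(-d1)
N(-d1) = 0.30756800; N(-d2) = 0.42401650
P = 90.6500 * 0.96271294 * 0.42401650 - 97.8100 * 0.99401796 * 0.30756800 = 7.1006


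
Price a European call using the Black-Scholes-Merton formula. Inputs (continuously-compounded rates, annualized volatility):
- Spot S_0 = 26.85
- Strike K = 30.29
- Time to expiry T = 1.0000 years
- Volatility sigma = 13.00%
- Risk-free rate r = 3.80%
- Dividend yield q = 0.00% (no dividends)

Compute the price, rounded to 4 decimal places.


Answer: Price = 0.5787

Derivation:
d1 = (ln(S/K) + (r - q + 0.5*sigma^2) * T) / (sigma * sqrt(T)) = -0.57001388
d2 = d1 - sigma * sqrt(T) = -0.70001388
exp(-rT) = 0.96271294; exp(-qT) = 1.00000000
C = S_0 * exp(-qT) * N(d1) - K * exp(-rT) * N(d2)
N(d1) = 0.28433414; N(d2) = 0.24195932
C = 26.8500 * 1.00000000 * 0.28433414 - 30.2900 * 0.96271294 * 0.24195932 = 0.5787


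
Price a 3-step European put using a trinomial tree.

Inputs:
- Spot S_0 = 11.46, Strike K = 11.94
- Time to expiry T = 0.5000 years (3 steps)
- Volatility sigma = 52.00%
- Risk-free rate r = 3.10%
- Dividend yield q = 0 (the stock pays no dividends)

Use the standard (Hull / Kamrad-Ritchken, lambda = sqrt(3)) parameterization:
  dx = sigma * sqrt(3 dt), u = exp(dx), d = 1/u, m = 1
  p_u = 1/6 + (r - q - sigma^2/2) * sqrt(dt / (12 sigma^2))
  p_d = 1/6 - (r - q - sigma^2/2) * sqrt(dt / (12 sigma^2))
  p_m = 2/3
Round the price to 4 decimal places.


dt = T/N = 0.166667; dx = sigma*sqrt(3*dt) = 0.367696
u = exp(dx) = 1.444402; d = 1/u = 0.692328
p_u = 0.143051, p_m = 0.666667, p_d = 0.190282
Discount per step: exp(-r*dt) = 0.994847
Stock lattice S(k, j) with j the centered position index:
  k=0: S(0,+0) = 11.4600
  k=1: S(1,-1) = 7.9341; S(1,+0) = 11.4600; S(1,+1) = 16.5528
  k=2: S(2,-2) = 5.4930; S(2,-1) = 7.9341; S(2,+0) = 11.4600; S(2,+1) = 16.5528; S(2,+2) = 23.9090
  k=3: S(3,-3) = 3.8029; S(3,-2) = 5.4930; S(3,-1) = 7.9341; S(3,+0) = 11.4600; S(3,+1) = 16.5528; S(3,+2) = 23.9090; S(3,+3) = 34.5342
Terminal payoffs V(N, j) = max(K - S_T, 0):
  V(3,-3) = 8.137054; V(3,-2) = 6.447016; V(3,-1) = 4.005922; V(3,+0) = 0.480000; V(3,+1) = 0.000000; V(3,+2) = 0.000000; V(3,+3) = 0.000000
Backward induction: V(k, j) = exp(-r*dt) * [p_u * V(k+1, j+1) + p_m * V(k+1, j) + p_d * V(k+1, j-1)]
  V(2,-2) = exp(-r*dt) * [p_u*4.005922 + p_m*6.447016 + p_d*8.137054] = 6.386317
  V(2,-1) = exp(-r*dt) * [p_u*0.480000 + p_m*4.005922 + p_d*6.447016] = 3.945593
  V(2,+0) = exp(-r*dt) * [p_u*0.000000 + p_m*0.480000 + p_d*4.005922] = 1.076678
  V(2,+1) = exp(-r*dt) * [p_u*0.000000 + p_m*0.000000 + p_d*0.480000] = 0.090865
  V(2,+2) = exp(-r*dt) * [p_u*0.000000 + p_m*0.000000 + p_d*0.000000] = 0.000000
  V(1,-1) = exp(-r*dt) * [p_u*1.076678 + p_m*3.945593 + p_d*6.386317] = 3.979007
  V(1,+0) = exp(-r*dt) * [p_u*0.090865 + p_m*1.076678 + p_d*3.945593] = 1.473925
  V(1,+1) = exp(-r*dt) * [p_u*0.000000 + p_m*0.090865 + p_d*1.076678] = 0.264081
  V(0,+0) = exp(-r*dt) * [p_u*0.264081 + p_m*1.473925 + p_d*3.979007] = 1.768368

Answer: Price = V(0,0) = 1.7684


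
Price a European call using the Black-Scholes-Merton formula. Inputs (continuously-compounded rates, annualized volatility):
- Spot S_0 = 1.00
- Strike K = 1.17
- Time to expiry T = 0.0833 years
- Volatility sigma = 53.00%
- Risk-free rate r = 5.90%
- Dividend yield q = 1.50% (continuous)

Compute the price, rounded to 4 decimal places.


Answer: Price = 0.0137

Derivation:
d1 = (ln(S/K) + (r - q + 0.5*sigma^2) * T) / (sigma * sqrt(T)) = -0.92594390
d2 = d1 - sigma * sqrt(T) = -1.07891112
exp(-rT) = 0.99509736; exp(-qT) = 0.99875128
C = S_0 * exp(-qT) * N(d1) - K * exp(-rT) * N(d2)
N(d1) = 0.17723757; N(d2) = 0.14031367
C = 1.0000 * 0.99875128 * 0.17723757 - 1.1700 * 0.99509736 * 0.14031367 = 0.0137


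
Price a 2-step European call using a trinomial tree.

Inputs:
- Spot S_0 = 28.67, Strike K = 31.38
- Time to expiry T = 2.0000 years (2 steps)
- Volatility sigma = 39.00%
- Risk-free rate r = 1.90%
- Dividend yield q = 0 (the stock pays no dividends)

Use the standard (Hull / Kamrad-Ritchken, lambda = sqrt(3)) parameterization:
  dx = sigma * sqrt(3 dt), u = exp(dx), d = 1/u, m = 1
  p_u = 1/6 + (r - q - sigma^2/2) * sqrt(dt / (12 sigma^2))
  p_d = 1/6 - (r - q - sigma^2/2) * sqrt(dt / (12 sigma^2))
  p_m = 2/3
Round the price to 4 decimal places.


dt = T/N = 1.000000; dx = sigma*sqrt(3*dt) = 0.675500
u = exp(dx) = 1.965015; d = 1/u = 0.508902
p_u = 0.124439, p_m = 0.666667, p_d = 0.208895
Discount per step: exp(-r*dt) = 0.981179
Stock lattice S(k, j) with j the centered position index:
  k=0: S(0,+0) = 28.6700
  k=1: S(1,-1) = 14.5902; S(1,+0) = 28.6700; S(1,+1) = 56.3370
  k=2: S(2,-2) = 7.4250; S(2,-1) = 14.5902; S(2,+0) = 28.6700; S(2,+1) = 56.3370; S(2,+2) = 110.7030
Terminal payoffs V(N, j) = max(S_T - K, 0):
  V(2,-2) = 0.000000; V(2,-1) = 0.000000; V(2,+0) = 0.000000; V(2,+1) = 24.956976; V(2,+2) = 79.322997
Backward induction: V(k, j) = exp(-r*dt) * [p_u * V(k+1, j+1) + p_m * V(k+1, j) + p_d * V(k+1, j-1)]
  V(1,-1) = exp(-r*dt) * [p_u*0.000000 + p_m*0.000000 + p_d*0.000000] = 0.000000
  V(1,+0) = exp(-r*dt) * [p_u*24.956976 + p_m*0.000000 + p_d*0.000000] = 3.047163
  V(1,+1) = exp(-r*dt) * [p_u*79.322997 + p_m*24.956976 + p_d*0.000000] = 26.009920
  V(0,+0) = exp(-r*dt) * [p_u*26.009920 + p_m*3.047163 + p_d*0.000000] = 5.168934

Answer: Price = V(0,0) = 5.1689


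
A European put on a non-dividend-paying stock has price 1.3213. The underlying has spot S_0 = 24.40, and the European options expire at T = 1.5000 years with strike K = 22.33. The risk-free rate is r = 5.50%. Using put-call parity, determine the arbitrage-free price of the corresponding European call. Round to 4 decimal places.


Answer: Call price = 5.1596

Derivation:
Put-call parity: C - P = S_0 * exp(-qT) - K * exp(-rT).
S_0 * exp(-qT) = 24.4000 * 1.00000000 = 24.40000000
K * exp(-rT) = 22.3300 * 0.92081144 = 20.56171941
C = P + S*exp(-qT) - K*exp(-rT)
C = 1.3213 + 24.40000000 - 20.56171941 = 5.1596


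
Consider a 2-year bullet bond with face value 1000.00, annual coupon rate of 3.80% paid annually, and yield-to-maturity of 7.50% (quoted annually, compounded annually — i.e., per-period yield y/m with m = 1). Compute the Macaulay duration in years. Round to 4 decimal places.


Coupon per period c = face * coupon_rate / m = 38.000000
Periods per year m = 1; per-period yield y/m = 0.075000
Number of cashflows N = 2
Cashflows (t years, CF_t, discount factor 1/(1+y/m)^(m*t), PV):
  t = 1.0000: CF_t = 38.000000, DF = 0.930233, PV = 35.348837
  t = 2.0000: CF_t = 1038.000000, DF = 0.865333, PV = 898.215251
Price P = sum_t PV_t = 933.564089
Macaulay numerator sum_t t * PV_t:
  t * PV_t at t = 1.0000: 35.348837
  t * PV_t at t = 2.0000: 1796.430503
Macaulay duration D = (sum_t t * PV_t) / P = 1831.779340 / 933.564089 = 1.962136

Answer: Macaulay duration = 1.9621 years


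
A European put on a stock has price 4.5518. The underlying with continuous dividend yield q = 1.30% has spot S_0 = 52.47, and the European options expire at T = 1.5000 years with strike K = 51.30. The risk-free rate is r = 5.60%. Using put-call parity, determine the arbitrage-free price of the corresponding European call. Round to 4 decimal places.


Answer: Call price = 8.8417

Derivation:
Put-call parity: C - P = S_0 * exp(-qT) - K * exp(-rT).
S_0 * exp(-qT) = 52.4700 * 0.98068890 = 51.45674633
K * exp(-rT) = 51.3000 * 0.91943126 = 47.16682344
C = P + S*exp(-qT) - K*exp(-rT)
C = 4.5518 + 51.45674633 - 47.16682344 = 8.8417


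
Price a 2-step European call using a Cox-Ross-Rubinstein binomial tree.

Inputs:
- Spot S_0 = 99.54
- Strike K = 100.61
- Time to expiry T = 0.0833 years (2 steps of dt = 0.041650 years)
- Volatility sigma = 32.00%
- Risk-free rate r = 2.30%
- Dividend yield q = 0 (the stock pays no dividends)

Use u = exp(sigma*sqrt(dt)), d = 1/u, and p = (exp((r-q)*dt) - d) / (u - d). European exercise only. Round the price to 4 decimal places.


dt = T/N = 0.041650
u = exp(sigma*sqrt(dt)) = 1.067486; d = 1/u = 0.936780
p = (exp((r-q)*dt) - d) / (u - d) = 0.491012
Discount per step: exp(-r*dt) = 0.999043
Stock lattice S(k, i) with i counting down-moves:
  k=0: S(0,0) = 99.5400
  k=1: S(1,0) = 106.2576; S(1,1) = 93.2471
  k=2: S(2,0) = 113.4285; S(2,1) = 99.5400; S(2,2) = 87.3520
Terminal payoffs V(N, i) = max(S_T - K, 0):
  V(2,0) = 12.818524; V(2,1) = 0.000000; V(2,2) = 0.000000
Backward induction: V(k, i) = exp(-r*dt) * [p * V(k+1, i) + (1-p) * V(k+1, i+1)].
  V(1,0) = exp(-r*dt) * [p*12.818524 + (1-p)*0.000000] = 6.288019
  V(1,1) = exp(-r*dt) * [p*0.000000 + (1-p)*0.000000] = 0.000000
  V(0,0) = exp(-r*dt) * [p*6.288019 + (1-p)*0.000000] = 3.084534

Answer: Price = V(0,0) = 3.0845


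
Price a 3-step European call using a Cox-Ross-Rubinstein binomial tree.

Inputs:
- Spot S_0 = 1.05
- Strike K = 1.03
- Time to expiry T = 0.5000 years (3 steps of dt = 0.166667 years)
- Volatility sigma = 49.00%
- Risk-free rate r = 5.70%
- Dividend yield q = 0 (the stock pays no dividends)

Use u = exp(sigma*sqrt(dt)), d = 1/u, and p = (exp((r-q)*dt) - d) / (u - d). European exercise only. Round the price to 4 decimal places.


Answer: Price = V(0,0) = 0.1783

Derivation:
dt = T/N = 0.166667
u = exp(sigma*sqrt(dt)) = 1.221454; d = 1/u = 0.818697
p = (exp((r-q)*dt) - d) / (u - d) = 0.473856
Discount per step: exp(-r*dt) = 0.990545
Stock lattice S(k, i) with i counting down-moves:
  k=0: S(0,0) = 1.0500
  k=1: S(1,0) = 1.2825; S(1,1) = 0.8596
  k=2: S(2,0) = 1.5665; S(2,1) = 1.0500; S(2,2) = 0.7038
  k=3: S(3,0) = 1.9135; S(3,1) = 1.2825; S(3,2) = 0.8596; S(3,3) = 0.5762
Terminal payoffs V(N, i) = max(S_T - K, 0):
  V(3,0) = 0.883464; V(3,1) = 0.252526; V(3,2) = 0.000000; V(3,3) = 0.000000
Backward induction: V(k, i) = exp(-r*dt) * [p * V(k+1, i) + (1-p) * V(k+1, i+1)].
  V(2,0) = exp(-r*dt) * [p*0.883464 + (1-p)*0.252526] = 0.546285
  V(2,1) = exp(-r*dt) * [p*0.252526 + (1-p)*0.000000] = 0.118530
  V(2,2) = exp(-r*dt) * [p*0.000000 + (1-p)*0.000000] = 0.000000
  V(1,0) = exp(-r*dt) * [p*0.546285 + (1-p)*0.118530] = 0.318187
  V(1,1) = exp(-r*dt) * [p*0.118530 + (1-p)*0.000000] = 0.055635
  V(0,0) = exp(-r*dt) * [p*0.318187 + (1-p)*0.055635] = 0.178344


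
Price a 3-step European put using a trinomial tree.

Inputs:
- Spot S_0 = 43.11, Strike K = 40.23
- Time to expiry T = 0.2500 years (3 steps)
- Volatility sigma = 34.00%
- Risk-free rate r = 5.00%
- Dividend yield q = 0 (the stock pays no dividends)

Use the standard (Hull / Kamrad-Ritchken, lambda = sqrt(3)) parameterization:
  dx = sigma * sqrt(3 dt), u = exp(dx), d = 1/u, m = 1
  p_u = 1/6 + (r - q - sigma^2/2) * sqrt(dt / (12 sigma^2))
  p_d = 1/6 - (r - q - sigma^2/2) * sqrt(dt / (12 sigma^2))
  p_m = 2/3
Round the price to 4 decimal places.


dt = T/N = 0.083333; dx = sigma*sqrt(3*dt) = 0.170000
u = exp(dx) = 1.185305; d = 1/u = 0.843665
p_u = 0.164755, p_m = 0.666667, p_d = 0.168578
Discount per step: exp(-r*dt) = 0.995842
Stock lattice S(k, j) with j the centered position index:
  k=0: S(0,+0) = 43.1100
  k=1: S(1,-1) = 36.3704; S(1,+0) = 43.1100; S(1,+1) = 51.0985
  k=2: S(2,-2) = 30.6844; S(2,-1) = 36.3704; S(2,+0) = 43.1100; S(2,+1) = 51.0985; S(2,+2) = 60.5673
  k=3: S(3,-3) = 25.8874; S(3,-2) = 30.6844; S(3,-1) = 36.3704; S(3,+0) = 43.1100; S(3,+1) = 51.0985; S(3,+2) = 60.5673; S(3,+3) = 71.7907
Terminal payoffs V(N, j) = max(K - S_T, 0):
  V(3,-3) = 14.342636; V(3,-2) = 9.545581; V(3,-1) = 3.859610; V(3,+0) = 0.000000; V(3,+1) = 0.000000; V(3,+2) = 0.000000; V(3,+3) = 0.000000
Backward induction: V(k, j) = exp(-r*dt) * [p_u * V(k+1, j+1) + p_m * V(k+1, j) + p_d * V(k+1, j-1)]
  V(2,-2) = exp(-r*dt) * [p_u*3.859610 + p_m*9.545581 + p_d*14.342636] = 9.378312
  V(2,-1) = exp(-r*dt) * [p_u*0.000000 + p_m*3.859610 + p_d*9.545581] = 4.164863
  V(2,+0) = exp(-r*dt) * [p_u*0.000000 + p_m*0.000000 + p_d*3.859610] = 0.647942
  V(2,+1) = exp(-r*dt) * [p_u*0.000000 + p_m*0.000000 + p_d*0.000000] = 0.000000
  V(2,+2) = exp(-r*dt) * [p_u*0.000000 + p_m*0.000000 + p_d*0.000000] = 0.000000
  V(1,-1) = exp(-r*dt) * [p_u*0.647942 + p_m*4.164863 + p_d*9.378312] = 4.445745
  V(1,+0) = exp(-r*dt) * [p_u*0.000000 + p_m*0.647942 + p_d*4.164863] = 1.129352
  V(1,+1) = exp(-r*dt) * [p_u*0.000000 + p_m*0.000000 + p_d*0.647942] = 0.108775
  V(0,+0) = exp(-r*dt) * [p_u*0.108775 + p_m*1.129352 + p_d*4.445745] = 1.513958

Answer: Price = V(0,0) = 1.5140


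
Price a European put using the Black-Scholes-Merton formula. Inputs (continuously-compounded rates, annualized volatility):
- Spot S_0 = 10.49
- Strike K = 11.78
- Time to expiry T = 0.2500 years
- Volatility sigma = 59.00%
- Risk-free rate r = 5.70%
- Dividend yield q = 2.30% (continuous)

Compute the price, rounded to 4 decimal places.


d1 = (ln(S/K) + (r - q + 0.5*sigma^2) * T) / (sigma * sqrt(T)) = -0.21684155
d2 = d1 - sigma * sqrt(T) = -0.51184155
exp(-rT) = 0.98585105; exp(-qT) = 0.99426650
P = K * exp(-rT) * N(-d2) - S_0 * exp(-qT) * N(-d1)
N(-d1) = 0.58583408; N(-d2) = 0.69561904
P = 11.7800 * 0.98585105 * 0.69561904 - 10.4900 * 0.99426650 * 0.58583408 = 1.9683

Answer: Price = 1.9683


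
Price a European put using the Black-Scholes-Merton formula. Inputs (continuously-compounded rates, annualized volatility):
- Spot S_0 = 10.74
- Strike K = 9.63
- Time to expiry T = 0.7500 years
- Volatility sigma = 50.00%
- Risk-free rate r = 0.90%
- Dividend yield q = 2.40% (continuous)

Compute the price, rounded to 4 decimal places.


d1 = (ln(S/K) + (r - q + 0.5*sigma^2) * T) / (sigma * sqrt(T)) = 0.44246246
d2 = d1 - sigma * sqrt(T) = 0.00944975
exp(-rT) = 0.99327273; exp(-qT) = 0.98216103
P = K * exp(-rT) * N(-d2) - S_0 * exp(-qT) * N(-d1)
N(-d1) = 0.32907730; N(-d2) = 0.49623015
P = 9.6300 * 0.99327273 * 0.49623015 - 10.7400 * 0.98216103 * 0.32907730 = 1.2753

Answer: Price = 1.2753


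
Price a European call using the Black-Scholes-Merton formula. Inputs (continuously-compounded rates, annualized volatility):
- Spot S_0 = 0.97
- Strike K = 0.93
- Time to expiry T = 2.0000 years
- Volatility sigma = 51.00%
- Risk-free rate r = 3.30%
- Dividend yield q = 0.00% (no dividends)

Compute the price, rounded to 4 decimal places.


Answer: Price = 0.3117

Derivation:
d1 = (ln(S/K) + (r - q + 0.5*sigma^2) * T) / (sigma * sqrt(T)) = 0.51051929
d2 = d1 - sigma * sqrt(T) = -0.21072963
exp(-rT) = 0.93613086; exp(-qT) = 1.00000000
C = S_0 * exp(-qT) * N(d1) - K * exp(-rT) * N(d2)
N(d1) = 0.69515615; N(d2) = 0.41654913
C = 0.9700 * 1.00000000 * 0.69515615 - 0.9300 * 0.93613086 * 0.41654913 = 0.3117


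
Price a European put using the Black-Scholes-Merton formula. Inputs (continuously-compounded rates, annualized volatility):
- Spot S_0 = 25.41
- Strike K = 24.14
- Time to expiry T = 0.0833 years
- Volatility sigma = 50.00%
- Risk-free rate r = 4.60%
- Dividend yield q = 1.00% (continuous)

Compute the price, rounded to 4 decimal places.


Answer: Price = 0.8504

Derivation:
d1 = (ln(S/K) + (r - q + 0.5*sigma^2) * T) / (sigma * sqrt(T)) = 0.44823273
d2 = d1 - sigma * sqrt(T) = 0.30392404
exp(-rT) = 0.99617553; exp(-qT) = 0.99916735
P = K * exp(-rT) * N(-d2) - S_0 * exp(-qT) * N(-d1)
N(-d1) = 0.32699262; N(-d2) = 0.38059288
P = 24.1400 * 0.99617553 * 0.38059288 - 25.4100 * 0.99916735 * 0.32699262 = 0.8504


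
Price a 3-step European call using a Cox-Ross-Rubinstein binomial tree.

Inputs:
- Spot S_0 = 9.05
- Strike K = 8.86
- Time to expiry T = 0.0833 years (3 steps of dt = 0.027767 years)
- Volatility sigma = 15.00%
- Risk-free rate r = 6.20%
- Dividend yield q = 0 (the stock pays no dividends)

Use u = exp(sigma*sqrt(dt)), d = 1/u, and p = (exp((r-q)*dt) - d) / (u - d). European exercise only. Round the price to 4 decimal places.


dt = T/N = 0.027767
u = exp(sigma*sqrt(dt)) = 1.025310; d = 1/u = 0.975315
p = (exp((r-q)*dt) - d) / (u - d) = 0.528215
Discount per step: exp(-r*dt) = 0.998280
Stock lattice S(k, i) with i counting down-moves:
  k=0: S(0,0) = 9.0500
  k=1: S(1,0) = 9.2791; S(1,1) = 8.8266
  k=2: S(2,0) = 9.5139; S(2,1) = 9.0500; S(2,2) = 8.6087
  k=3: S(3,0) = 9.7547; S(3,1) = 9.2791; S(3,2) = 8.8266; S(3,3) = 8.3962
Terminal payoffs V(N, i) = max(S_T - K, 0):
  V(3,0) = 0.894705; V(3,1) = 0.419055; V(3,2) = 0.000000; V(3,3) = 0.000000
Backward induction: V(k, i) = exp(-r*dt) * [p * V(k+1, i) + (1-p) * V(k+1, i+1)].
  V(2,0) = exp(-r*dt) * [p*0.894705 + (1-p)*0.419055] = 0.669148
  V(2,1) = exp(-r*dt) * [p*0.419055 + (1-p)*0.000000] = 0.220971
  V(2,2) = exp(-r*dt) * [p*0.000000 + (1-p)*0.000000] = 0.000000
  V(1,0) = exp(-r*dt) * [p*0.669148 + (1-p)*0.220971] = 0.456917
  V(1,1) = exp(-r*dt) * [p*0.220971 + (1-p)*0.000000] = 0.116519
  V(0,0) = exp(-r*dt) * [p*0.456917 + (1-p)*0.116519] = 0.295813

Answer: Price = V(0,0) = 0.2958


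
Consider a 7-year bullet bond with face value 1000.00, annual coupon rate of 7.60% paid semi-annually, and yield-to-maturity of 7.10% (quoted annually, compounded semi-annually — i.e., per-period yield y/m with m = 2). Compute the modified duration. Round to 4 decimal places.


Coupon per period c = face * coupon_rate / m = 38.000000
Periods per year m = 2; per-period yield y/m = 0.035500
Number of cashflows N = 14
Cashflows (t years, CF_t, discount factor 1/(1+y/m)^(m*t), PV):
  t = 0.5000: CF_t = 38.000000, DF = 0.965717, PV = 36.697248
  t = 1.0000: CF_t = 38.000000, DF = 0.932609, PV = 35.439158
  t = 1.5000: CF_t = 38.000000, DF = 0.900637, PV = 34.224199
  t = 2.0000: CF_t = 38.000000, DF = 0.869760, PV = 33.050892
  t = 2.5000: CF_t = 38.000000, DF = 0.839942, PV = 31.917810
  t = 3.0000: CF_t = 38.000000, DF = 0.811147, PV = 30.823573
  t = 3.5000: CF_t = 38.000000, DF = 0.783338, PV = 29.766850
  t = 4.0000: CF_t = 38.000000, DF = 0.756483, PV = 28.746354
  t = 4.5000: CF_t = 38.000000, DF = 0.730549, PV = 27.760844
  t = 5.0000: CF_t = 38.000000, DF = 0.705503, PV = 26.809120
  t = 5.5000: CF_t = 38.000000, DF = 0.681316, PV = 25.890024
  t = 6.0000: CF_t = 38.000000, DF = 0.657959, PV = 25.002438
  t = 6.5000: CF_t = 38.000000, DF = 0.635402, PV = 24.145280
  t = 7.0000: CF_t = 1038.000000, DF = 0.613619, PV = 636.936164
Price P = sum_t PV_t = 1027.209954
First compute Macaulay numerator sum_t t * PV_t:
  t * PV_t at t = 0.5000: 18.348624
  t * PV_t at t = 1.0000: 35.439158
  t * PV_t at t = 1.5000: 51.336298
  t * PV_t at t = 2.0000: 66.101784
  t * PV_t at t = 2.5000: 79.794524
  t * PV_t at t = 3.0000: 92.470718
  t * PV_t at t = 3.5000: 104.183974
  t * PV_t at t = 4.0000: 114.985416
  t * PV_t at t = 4.5000: 124.923799
  t * PV_t at t = 5.0000: 134.045602
  t * PV_t at t = 5.5000: 142.395135
  t * PV_t at t = 6.0000: 150.014628
  t * PV_t at t = 6.5000: 156.944323
  t * PV_t at t = 7.0000: 4458.553151
Macaulay duration D = 5729.537133 / 1027.209954 = 5.577766
Modified duration = D / (1 + y/m) = 5.577766 / (1 + 0.035500) = 5.386544

Answer: Modified duration = 5.3865


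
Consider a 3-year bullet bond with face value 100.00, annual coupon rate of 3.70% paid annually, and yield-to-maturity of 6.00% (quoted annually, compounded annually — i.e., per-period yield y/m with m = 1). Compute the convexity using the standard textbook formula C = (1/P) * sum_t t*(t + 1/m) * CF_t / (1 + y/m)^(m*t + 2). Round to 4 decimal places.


Answer: Convexity = 10.1616

Derivation:
Coupon per period c = face * coupon_rate / m = 3.700000
Periods per year m = 1; per-period yield y/m = 0.060000
Number of cashflows N = 3
Cashflows (t years, CF_t, discount factor 1/(1+y/m)^(m*t), PV):
  t = 1.0000: CF_t = 3.700000, DF = 0.943396, PV = 3.490566
  t = 2.0000: CF_t = 3.700000, DF = 0.889996, PV = 3.292987
  t = 3.0000: CF_t = 103.700000, DF = 0.839619, PV = 87.068520
Price P = sum_t PV_t = 93.852073
Convexity numerator sum_t t*(t + 1/m) * CF_t / (1+y/m)^(m*t + 2):
  t = 1.0000: term = 6.213183
  t = 2.0000: term = 17.584479
  t = 3.0000: term = 929.888070
Convexity = (1/P) * sum = 953.685732 / 93.852073 = 10.161584


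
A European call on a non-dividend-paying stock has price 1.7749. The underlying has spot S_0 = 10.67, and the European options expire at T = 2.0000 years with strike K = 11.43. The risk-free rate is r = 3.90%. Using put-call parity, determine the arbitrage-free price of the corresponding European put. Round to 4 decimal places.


Answer: Put price = 1.6772

Derivation:
Put-call parity: C - P = S_0 * exp(-qT) - K * exp(-rT).
S_0 * exp(-qT) = 10.6700 * 1.00000000 = 10.67000000
K * exp(-rT) = 11.4300 * 0.92496443 = 10.57234340
P = C - S*exp(-qT) + K*exp(-rT)
P = 1.7749 - 10.67000000 + 10.57234340 = 1.6772


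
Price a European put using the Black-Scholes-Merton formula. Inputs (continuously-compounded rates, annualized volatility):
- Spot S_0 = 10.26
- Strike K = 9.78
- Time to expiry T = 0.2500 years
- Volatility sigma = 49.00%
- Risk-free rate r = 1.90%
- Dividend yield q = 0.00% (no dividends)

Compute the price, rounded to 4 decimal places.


Answer: Price = 0.7338

Derivation:
d1 = (ln(S/K) + (r - q + 0.5*sigma^2) * T) / (sigma * sqrt(T)) = 0.33745247
d2 = d1 - sigma * sqrt(T) = 0.09245247
exp(-rT) = 0.99526126; exp(-qT) = 1.00000000
P = K * exp(-rT) * N(-d2) - S_0 * exp(-qT) * N(-d1)
N(-d1) = 0.36788792; N(-d2) = 0.46316928
P = 9.7800 * 0.99526126 * 0.46316928 - 10.2600 * 1.00000000 * 0.36788792 = 0.7338


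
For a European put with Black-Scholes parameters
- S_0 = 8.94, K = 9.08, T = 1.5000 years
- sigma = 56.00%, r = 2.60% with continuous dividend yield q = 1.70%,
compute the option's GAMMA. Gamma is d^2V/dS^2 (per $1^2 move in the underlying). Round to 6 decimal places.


d1 = 0.3399562198; d2 = -0.3459009081
phi(d1) = 0.3765427664; exp(-qT) = 0.9748223790; exp(-rT) = 0.9617507091
Gamma = exp(-qT) * phi(d1) / (S * sigma * sqrt(T)) = 0.9748223790 * 0.3765427664 / (8.9400 * 0.5600 * 1.2247448714) = 0.059864

Answer: Gamma = 0.059864


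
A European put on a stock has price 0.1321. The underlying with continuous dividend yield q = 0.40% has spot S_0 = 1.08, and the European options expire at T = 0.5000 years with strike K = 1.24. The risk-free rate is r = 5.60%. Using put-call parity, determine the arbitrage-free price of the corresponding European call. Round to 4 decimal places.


Put-call parity: C - P = S_0 * exp(-qT) - K * exp(-rT).
S_0 * exp(-qT) = 1.0800 * 0.99800200 = 1.07784216
K * exp(-rT) = 1.2400 * 0.97238837 = 1.20576157
C = P + S*exp(-qT) - K*exp(-rT)
C = 0.1321 + 1.07784216 - 1.20576157 = 0.0042

Answer: Call price = 0.0042


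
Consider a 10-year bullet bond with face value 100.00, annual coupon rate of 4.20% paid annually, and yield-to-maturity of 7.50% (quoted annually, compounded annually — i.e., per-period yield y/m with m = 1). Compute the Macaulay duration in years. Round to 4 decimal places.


Coupon per period c = face * coupon_rate / m = 4.200000
Periods per year m = 1; per-period yield y/m = 0.075000
Number of cashflows N = 10
Cashflows (t years, CF_t, discount factor 1/(1+y/m)^(m*t), PV):
  t = 1.0000: CF_t = 4.200000, DF = 0.930233, PV = 3.906977
  t = 2.0000: CF_t = 4.200000, DF = 0.865333, PV = 3.634397
  t = 3.0000: CF_t = 4.200000, DF = 0.804961, PV = 3.380834
  t = 4.0000: CF_t = 4.200000, DF = 0.748801, PV = 3.144962
  t = 5.0000: CF_t = 4.200000, DF = 0.696559, PV = 2.925546
  t = 6.0000: CF_t = 4.200000, DF = 0.647962, PV = 2.721438
  t = 7.0000: CF_t = 4.200000, DF = 0.602755, PV = 2.531571
  t = 8.0000: CF_t = 4.200000, DF = 0.560702, PV = 2.354949
  t = 9.0000: CF_t = 4.200000, DF = 0.521583, PV = 2.190651
  t = 10.0000: CF_t = 104.200000, DF = 0.485194, PV = 50.557207
Price P = sum_t PV_t = 77.348533
Macaulay numerator sum_t t * PV_t:
  t * PV_t at t = 1.0000: 3.906977
  t * PV_t at t = 2.0000: 7.268794
  t * PV_t at t = 3.0000: 10.142503
  t * PV_t at t = 4.0000: 12.579849
  t * PV_t at t = 5.0000: 14.627731
  t * PV_t at t = 6.0000: 16.328630
  t * PV_t at t = 7.0000: 17.720994
  t * PV_t at t = 8.0000: 18.839595
  t * PV_t at t = 9.0000: 19.715855
  t * PV_t at t = 10.0000: 505.572073
Macaulay duration D = (sum_t t * PV_t) / P = 626.703002 / 77.348533 = 8.102326

Answer: Macaulay duration = 8.1023 years


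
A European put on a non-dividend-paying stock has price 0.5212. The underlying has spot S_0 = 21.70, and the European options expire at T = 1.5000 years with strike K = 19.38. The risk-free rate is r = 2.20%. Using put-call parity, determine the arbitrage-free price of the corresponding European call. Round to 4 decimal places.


Answer: Call price = 3.4703

Derivation:
Put-call parity: C - P = S_0 * exp(-qT) - K * exp(-rT).
S_0 * exp(-qT) = 21.7000 * 1.00000000 = 21.70000000
K * exp(-rT) = 19.3800 * 0.96753856 = 18.75089728
C = P + S*exp(-qT) - K*exp(-rT)
C = 0.5212 + 21.70000000 - 18.75089728 = 3.4703


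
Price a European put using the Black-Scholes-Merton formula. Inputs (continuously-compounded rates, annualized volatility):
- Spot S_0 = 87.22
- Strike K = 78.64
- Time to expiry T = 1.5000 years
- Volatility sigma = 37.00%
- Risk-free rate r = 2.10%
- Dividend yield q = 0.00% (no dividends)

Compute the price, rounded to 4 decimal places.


d1 = (ln(S/K) + (r - q + 0.5*sigma^2) * T) / (sigma * sqrt(T)) = 0.52460609
d2 = d1 - sigma * sqrt(T) = 0.07145048
exp(-rT) = 0.96899096; exp(-qT) = 1.00000000
P = K * exp(-rT) * N(-d2) - S_0 * exp(-qT) * N(-d1)
N(-d1) = 0.29992853; N(-d2) = 0.47151962
P = 78.6400 * 0.96899096 * 0.47151962 - 87.2200 * 1.00000000 * 0.29992853 = 9.7707

Answer: Price = 9.7707


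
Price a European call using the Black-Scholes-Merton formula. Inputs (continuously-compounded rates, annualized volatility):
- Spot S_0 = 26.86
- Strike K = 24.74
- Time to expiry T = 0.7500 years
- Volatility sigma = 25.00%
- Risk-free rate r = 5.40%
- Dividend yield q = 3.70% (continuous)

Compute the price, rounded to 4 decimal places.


Answer: Price = 3.5361

Derivation:
d1 = (ln(S/K) + (r - q + 0.5*sigma^2) * T) / (sigma * sqrt(T)) = 0.54688615
d2 = d1 - sigma * sqrt(T) = 0.33037980
exp(-rT) = 0.96030916; exp(-qT) = 0.97263149
C = S_0 * exp(-qT) * N(d1) - K * exp(-rT) * N(d2)
N(d1) = 0.70777152; N(d2) = 0.62944350
C = 26.8600 * 0.97263149 * 0.70777152 - 24.7400 * 0.96030916 * 0.62944350 = 3.5361


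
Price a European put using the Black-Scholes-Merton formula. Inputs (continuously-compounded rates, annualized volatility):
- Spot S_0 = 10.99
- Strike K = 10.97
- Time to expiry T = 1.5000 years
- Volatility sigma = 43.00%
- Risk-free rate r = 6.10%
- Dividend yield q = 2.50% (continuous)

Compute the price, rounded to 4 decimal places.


d1 = (ln(S/K) + (r - q + 0.5*sigma^2) * T) / (sigma * sqrt(T)) = 0.36931563
d2 = d1 - sigma * sqrt(T) = -0.15732466
exp(-rT) = 0.91256132; exp(-qT) = 0.96319442
P = K * exp(-rT) * N(-d2) - S_0 * exp(-qT) * N(-d1)
N(-d1) = 0.35594624; N(-d2) = 0.56250551
P = 10.9700 * 0.91256132 * 0.56250551 - 10.9900 * 0.96319442 * 0.35594624 = 1.8633

Answer: Price = 1.8633


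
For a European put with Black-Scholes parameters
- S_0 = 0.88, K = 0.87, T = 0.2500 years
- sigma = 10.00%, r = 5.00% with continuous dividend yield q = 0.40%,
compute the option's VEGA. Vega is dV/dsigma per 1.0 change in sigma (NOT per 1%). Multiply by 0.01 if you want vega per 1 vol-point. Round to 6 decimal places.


d1 = 0.4835739165; d2 = 0.4335739165
phi(d1) = 0.3549208758; exp(-qT) = 0.9990004998; exp(-rT) = 0.9875778005
Vega = S * exp(-qT) * phi(d1) * sqrt(T) = 0.8800 * 0.9990004998 * 0.3549208758 * 0.5000000000 = 0.156009

Answer: Vega = 0.156009


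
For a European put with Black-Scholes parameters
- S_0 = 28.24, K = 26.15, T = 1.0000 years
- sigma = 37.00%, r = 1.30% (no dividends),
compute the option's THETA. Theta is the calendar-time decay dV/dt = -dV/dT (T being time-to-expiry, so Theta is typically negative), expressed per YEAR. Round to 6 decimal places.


Answer: Theta = -1.741833

Derivation:
d1 = 0.4279465463; d2 = 0.0579465463
phi(d1) = 0.3640341284; exp(-qT) = 1.0000000000; exp(-rT) = 0.9870841350
Theta = -S*exp(-qT)*phi(d1)*sigma/(2*sqrt(T)) + r*K*exp(-rT)*N(-d2) - q*S*exp(-qT)*N(-d1)
N(-d1) = 0.3343450190; N(-d2) = 0.4768956034; sqrt(T) = 1.0000000000
Term 1 = -28.2400 * 1.0000000000 * 0.3640341284 * 0.3700 / (2 * 1.0000000000) = -1.9018599004
Term 2 = 0.0130 * 26.1500 * 0.9870841350 * 0.4768956034 = 0.1600267318
Term 3 = 0 (no dividend yield, q = 0)
Theta = -1.9018599004 + (0.1600267318) + (0.0000000000) = -1.741833


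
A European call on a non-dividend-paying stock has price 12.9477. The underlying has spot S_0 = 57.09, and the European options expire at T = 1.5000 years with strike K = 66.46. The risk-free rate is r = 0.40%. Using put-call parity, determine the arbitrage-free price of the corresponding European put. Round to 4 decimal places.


Put-call parity: C - P = S_0 * exp(-qT) - K * exp(-rT).
S_0 * exp(-qT) = 57.0900 * 1.00000000 = 57.09000000
K * exp(-rT) = 66.4600 * 0.99401796 = 66.06243389
P = C - S*exp(-qT) + K*exp(-rT)
P = 12.9477 - 57.09000000 + 66.06243389 = 21.9201

Answer: Put price = 21.9201


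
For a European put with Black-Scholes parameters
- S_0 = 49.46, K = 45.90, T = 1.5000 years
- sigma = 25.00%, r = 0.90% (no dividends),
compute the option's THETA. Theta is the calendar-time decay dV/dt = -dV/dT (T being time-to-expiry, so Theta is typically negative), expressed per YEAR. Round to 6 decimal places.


d1 = 0.4411503103; d2 = 0.1349640925
phi(d1) = 0.3619513996; exp(-qT) = 1.0000000000; exp(-rT) = 0.9865907163
Theta = -S*exp(-qT)*phi(d1)*sigma/(2*sqrt(T)) + r*K*exp(-rT)*N(-d2) - q*S*exp(-qT)*N(-d1)
N(-d1) = 0.3295520917; N(-d2) = 0.4463201323; sqrt(T) = 1.2247448714
Term 1 = -49.4600 * 1.0000000000 * 0.3619513996 * 0.2500 / (2 * 1.2247448714) = -1.8271270860
Term 2 = 0.0090 * 45.9000 * 0.9865907163 * 0.4463201323 = 0.1819025120
Term 3 = 0 (no dividend yield, q = 0)
Theta = -1.8271270860 + (0.1819025120) + (0.0000000000) = -1.645225

Answer: Theta = -1.645225


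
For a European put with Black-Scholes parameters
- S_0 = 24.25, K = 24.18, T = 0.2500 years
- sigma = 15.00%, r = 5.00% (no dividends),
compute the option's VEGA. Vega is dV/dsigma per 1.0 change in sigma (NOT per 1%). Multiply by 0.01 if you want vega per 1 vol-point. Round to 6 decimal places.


Answer: Vega = 4.696778

Derivation:
d1 = 0.2427102960; d2 = 0.1677102960
phi(d1) = 0.3873631410; exp(-qT) = 1.0000000000; exp(-rT) = 0.9875778005
Vega = S * exp(-qT) * phi(d1) * sqrt(T) = 24.2500 * 1.0000000000 * 0.3873631410 * 0.5000000000 = 4.696778


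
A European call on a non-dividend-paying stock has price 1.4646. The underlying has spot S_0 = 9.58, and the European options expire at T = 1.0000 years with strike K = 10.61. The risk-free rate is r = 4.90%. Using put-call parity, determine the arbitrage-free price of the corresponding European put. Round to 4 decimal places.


Put-call parity: C - P = S_0 * exp(-qT) - K * exp(-rT).
S_0 * exp(-qT) = 9.5800 * 1.00000000 = 9.58000000
K * exp(-rT) = 10.6100 * 0.95218113 = 10.10264179
P = C - S*exp(-qT) + K*exp(-rT)
P = 1.4646 - 9.58000000 + 10.10264179 = 1.9872

Answer: Put price = 1.9872


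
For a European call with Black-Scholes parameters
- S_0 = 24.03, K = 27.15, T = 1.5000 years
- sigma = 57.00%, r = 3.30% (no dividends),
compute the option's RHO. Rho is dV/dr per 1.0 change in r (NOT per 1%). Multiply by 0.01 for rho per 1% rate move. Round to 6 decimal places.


d1 = 0.2450936566; d2 = -0.4530109201
phi(d1) = 0.3871380298; exp(-qT) = 1.0000000000; exp(-rT) = 0.9517051581
N(d2) = 0.3252704391
Rho = K*T*exp(-rT)*N(d2) = 27.1500 * 1.5000 * 0.9517051581 * 0.3252704391 = 12.606894

Answer: Rho = 12.606894


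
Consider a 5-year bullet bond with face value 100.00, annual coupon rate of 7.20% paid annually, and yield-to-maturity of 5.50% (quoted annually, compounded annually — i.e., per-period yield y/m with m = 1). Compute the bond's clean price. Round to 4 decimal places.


Answer: Price = 107.2595

Derivation:
Coupon per period c = face * coupon_rate / m = 7.200000
Periods per year m = 1; per-period yield y/m = 0.055000
Number of cashflows N = 5
Cashflows (t years, CF_t, discount factor 1/(1+y/m)^(m*t), PV):
  t = 1.0000: CF_t = 7.200000, DF = 0.947867, PV = 6.824645
  t = 2.0000: CF_t = 7.200000, DF = 0.898452, PV = 6.468857
  t = 3.0000: CF_t = 7.200000, DF = 0.851614, PV = 6.131618
  t = 4.0000: CF_t = 7.200000, DF = 0.807217, PV = 5.811961
  t = 5.0000: CF_t = 107.200000, DF = 0.765134, PV = 82.022403
Price P = sum_t PV_t = 107.259484


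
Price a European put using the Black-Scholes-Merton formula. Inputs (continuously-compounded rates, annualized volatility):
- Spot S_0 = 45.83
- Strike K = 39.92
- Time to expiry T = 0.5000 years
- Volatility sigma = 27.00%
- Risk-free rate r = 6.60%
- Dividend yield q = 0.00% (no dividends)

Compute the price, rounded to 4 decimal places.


Answer: Price = 0.8104

Derivation:
d1 = (ln(S/K) + (r - q + 0.5*sigma^2) * T) / (sigma * sqrt(T)) = 0.99144985
d2 = d1 - sigma * sqrt(T) = 0.80053102
exp(-rT) = 0.96753856; exp(-qT) = 1.00000000
P = K * exp(-rT) * N(-d2) - S_0 * exp(-qT) * N(-d1)
N(-d1) = 0.16073298; N(-d2) = 0.21170160
P = 39.9200 * 0.96753856 * 0.21170160 - 45.8300 * 1.00000000 * 0.16073298 = 0.8104


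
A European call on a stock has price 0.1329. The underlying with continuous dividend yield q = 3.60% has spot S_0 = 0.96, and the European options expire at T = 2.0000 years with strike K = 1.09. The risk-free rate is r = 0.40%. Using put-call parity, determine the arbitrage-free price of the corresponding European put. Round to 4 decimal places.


Put-call parity: C - P = S_0 * exp(-qT) - K * exp(-rT).
S_0 * exp(-qT) = 0.9600 * 0.93053090 = 0.89330966
K * exp(-rT) = 1.0900 * 0.99203191 = 1.08131479
P = C - S*exp(-qT) + K*exp(-rT)
P = 0.1329 - 0.89330966 + 1.08131479 = 0.3209

Answer: Put price = 0.3209


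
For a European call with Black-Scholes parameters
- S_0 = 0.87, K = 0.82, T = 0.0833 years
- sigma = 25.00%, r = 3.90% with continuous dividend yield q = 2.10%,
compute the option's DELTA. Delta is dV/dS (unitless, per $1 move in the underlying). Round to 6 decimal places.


d1 = 0.8771667647; d2 = 0.8050124163
phi(d1) = 0.2715390553; exp(-qT) = 0.9982522291; exp(-rT) = 0.9967565713
N(d1) = 0.8098019674
Delta = exp(-qT) * N(d1) = 0.9982522291 * 0.8098019674 = 0.808387

Answer: Delta = 0.808387


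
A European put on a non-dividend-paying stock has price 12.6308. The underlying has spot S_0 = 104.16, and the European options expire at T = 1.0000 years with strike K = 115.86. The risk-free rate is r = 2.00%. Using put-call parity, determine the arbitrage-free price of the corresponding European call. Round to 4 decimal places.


Answer: Call price = 3.2250

Derivation:
Put-call parity: C - P = S_0 * exp(-qT) - K * exp(-rT).
S_0 * exp(-qT) = 104.1600 * 1.00000000 = 104.16000000
K * exp(-rT) = 115.8600 * 0.98019867 = 113.56581829
C = P + S*exp(-qT) - K*exp(-rT)
C = 12.6308 + 104.16000000 - 113.56581829 = 3.2250


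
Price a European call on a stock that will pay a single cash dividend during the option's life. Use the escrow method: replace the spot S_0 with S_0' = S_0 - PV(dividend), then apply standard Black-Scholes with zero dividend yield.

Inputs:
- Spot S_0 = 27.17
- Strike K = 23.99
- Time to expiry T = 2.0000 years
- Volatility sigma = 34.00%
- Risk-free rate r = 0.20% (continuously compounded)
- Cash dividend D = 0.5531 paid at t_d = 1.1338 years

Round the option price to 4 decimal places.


PV(D) = D * exp(-r * t_d) = 0.5531 * 0.99773497 = 0.55184721
S_0' = S_0 - PV(D) = 27.1700 - 0.55184721 = 26.61815279
d1 = (ln(S_0'/K) + (r + sigma^2/2)*T) / (sigma*sqrt(T)) = 0.46493590
d2 = d1 - sigma*sqrt(T) = -0.01589671
exp(-rT) = 0.99600799
N(d1) = 0.67901132; N(d2) = 0.49365840
C = S_0' * N(d1) - K * exp(-rT) * N(d2) = 26.61815279 * 0.67901132 - 23.9900 * 0.99600799 * 0.49365840 = 6.2784

Answer: Price = 6.2784


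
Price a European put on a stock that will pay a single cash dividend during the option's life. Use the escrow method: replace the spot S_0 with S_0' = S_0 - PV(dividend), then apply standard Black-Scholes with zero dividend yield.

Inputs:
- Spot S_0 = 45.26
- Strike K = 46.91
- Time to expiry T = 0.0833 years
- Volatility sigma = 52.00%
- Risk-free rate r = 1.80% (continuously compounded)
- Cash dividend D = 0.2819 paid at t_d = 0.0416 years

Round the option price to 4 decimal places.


PV(D) = D * exp(-r * t_d) = 0.2819 * 0.99925148 = 0.28168899
S_0' = S_0 - PV(D) = 45.2600 - 0.28168899 = 44.97831101
d1 = (ln(S_0'/K) + (r + sigma^2/2)*T) / (sigma*sqrt(T)) = -0.19515400
d2 = d1 - sigma*sqrt(T) = -0.34523505
exp(-rT) = 0.99850172
N(-d1) = 0.57736381; N(-d2) = 0.63504116
P = K * exp(-rT) * N(-d2) - S_0' * N(-d1) = 46.9100 * 0.99850172 * 0.63504116 - 44.97831101 * 0.57736381 = 3.7763

Answer: Price = 3.7763
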